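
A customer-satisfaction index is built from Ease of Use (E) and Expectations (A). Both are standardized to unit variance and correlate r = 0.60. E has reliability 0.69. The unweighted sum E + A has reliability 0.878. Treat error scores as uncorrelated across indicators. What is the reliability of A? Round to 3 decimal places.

0.920

Var(E+A) = 2 + 2·0.60 = 3.200.
True-score variance = ρ_E + ρ_A + 2·0.60, so 0.878 = (0.69 + ρ_A + 1.20) / 3.200.
ρ_A = 0.878·3.200 − 0.69 − 1.20 = 0.920.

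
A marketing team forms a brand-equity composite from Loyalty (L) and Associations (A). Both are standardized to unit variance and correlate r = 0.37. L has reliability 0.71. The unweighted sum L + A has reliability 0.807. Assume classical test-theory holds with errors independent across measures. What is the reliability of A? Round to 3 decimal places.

Var(L+A) = 2 + 2·0.37 = 2.740.
True-score variance = ρ_L + ρ_A + 2·0.37, so 0.807 = (0.71 + ρ_A + 0.74) / 2.740.
ρ_A = 0.807·2.740 − 0.71 − 0.74 = 0.761.

0.761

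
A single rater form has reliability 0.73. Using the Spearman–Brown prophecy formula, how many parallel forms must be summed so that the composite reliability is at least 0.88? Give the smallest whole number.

3

k ≥ ρ*(1−ρ₁)/(ρ₁(1−ρ*)) = 0.88·0.27 / (0.73·0.12) = 2.712.
Smallest integer k = 3.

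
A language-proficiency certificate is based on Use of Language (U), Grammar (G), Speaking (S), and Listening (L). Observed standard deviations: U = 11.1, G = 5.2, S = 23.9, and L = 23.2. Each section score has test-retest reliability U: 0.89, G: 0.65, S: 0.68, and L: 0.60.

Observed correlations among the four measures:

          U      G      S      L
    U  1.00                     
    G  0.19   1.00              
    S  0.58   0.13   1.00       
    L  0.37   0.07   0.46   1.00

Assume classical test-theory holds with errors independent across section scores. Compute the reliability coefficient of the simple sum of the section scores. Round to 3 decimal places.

0.820

Var(U+G+S+L) = 11.1² + 5.2² + 23.9² + 23.2² + 2·[11.1·5.2·0.19 + 11.1·23.9·0.58 + 11.1·23.2·0.37 + 5.2·23.9·0.13 + 5.2·23.2·0.07 + 23.9·23.2·0.46] = 1259.7 + 1079.56 = 2339.26.
Under uncorrelated errors the observed covariances equal the true-score covariances, so only the own-variance terms attenuate.
True-score variance = [11.1²·0.89 + 5.2²·0.65 + 23.9²·0.68 + 23.2²·0.60] + 1079.56 = 838.6 + 1079.56 = 1918.16.
Reliability = 1918.16 / 2339.26 = 0.820.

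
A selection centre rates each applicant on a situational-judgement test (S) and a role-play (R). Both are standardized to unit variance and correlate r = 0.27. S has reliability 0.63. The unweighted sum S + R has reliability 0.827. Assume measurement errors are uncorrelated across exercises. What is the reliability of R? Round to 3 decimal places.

Var(S+R) = 2 + 2·0.27 = 2.540.
True-score variance = ρ_S + ρ_R + 2·0.27, so 0.827 = (0.63 + ρ_R + 0.54) / 2.540.
ρ_R = 0.827·2.540 − 0.63 − 0.54 = 0.931.

0.931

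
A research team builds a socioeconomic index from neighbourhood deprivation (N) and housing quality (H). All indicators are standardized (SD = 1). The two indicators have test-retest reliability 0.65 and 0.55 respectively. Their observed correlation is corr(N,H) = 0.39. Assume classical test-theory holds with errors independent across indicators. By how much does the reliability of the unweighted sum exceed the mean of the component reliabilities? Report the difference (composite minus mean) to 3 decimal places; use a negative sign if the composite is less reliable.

0.112

Var(sum) = 2 + 0.78 = 2.78; true-score variance = 1.2 + 0.78 = 1.98; composite reliability = 0.7122.
Mean component reliability = 0.6000.
Difference = 0.7122 − 0.6000 = 0.112.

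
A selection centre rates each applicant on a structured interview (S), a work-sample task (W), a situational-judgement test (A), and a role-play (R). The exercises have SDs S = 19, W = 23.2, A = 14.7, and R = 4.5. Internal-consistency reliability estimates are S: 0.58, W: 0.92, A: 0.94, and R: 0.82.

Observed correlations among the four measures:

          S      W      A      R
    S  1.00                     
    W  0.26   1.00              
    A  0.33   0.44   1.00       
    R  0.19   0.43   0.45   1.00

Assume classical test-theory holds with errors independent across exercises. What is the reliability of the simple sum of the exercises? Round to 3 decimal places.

Var(S+W+A+R) = 19² + 23.2² + 14.7² + 4.5² + 2·[19·23.2·0.26 + 19·14.7·0.33 + 19·4.5·0.19 + 23.2·14.7·0.44 + 23.2·4.5·0.43 + 14.7·4.5·0.45] = 1135.58 + 895.478 = 2031.06.
Under uncorrelated errors the observed covariances equal the true-score covariances, so only the own-variance terms attenuate.
True-score variance = [19²·0.58 + 23.2²·0.92 + 14.7²·0.94 + 4.5²·0.82] + 895.478 = 924.29 + 895.478 = 1819.77.
Reliability = 1819.77 / 2031.06 = 0.896.

0.896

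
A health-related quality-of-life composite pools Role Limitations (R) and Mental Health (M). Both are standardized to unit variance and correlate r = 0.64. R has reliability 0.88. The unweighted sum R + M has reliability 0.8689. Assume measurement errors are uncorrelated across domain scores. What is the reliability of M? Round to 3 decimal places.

0.690

Var(R+M) = 2 + 2·0.64 = 3.280.
True-score variance = ρ_R + ρ_M + 2·0.64, so 0.8689 = (0.88 + ρ_M + 1.28) / 3.280.
ρ_M = 0.8689·3.280 − 0.88 − 1.28 = 0.690.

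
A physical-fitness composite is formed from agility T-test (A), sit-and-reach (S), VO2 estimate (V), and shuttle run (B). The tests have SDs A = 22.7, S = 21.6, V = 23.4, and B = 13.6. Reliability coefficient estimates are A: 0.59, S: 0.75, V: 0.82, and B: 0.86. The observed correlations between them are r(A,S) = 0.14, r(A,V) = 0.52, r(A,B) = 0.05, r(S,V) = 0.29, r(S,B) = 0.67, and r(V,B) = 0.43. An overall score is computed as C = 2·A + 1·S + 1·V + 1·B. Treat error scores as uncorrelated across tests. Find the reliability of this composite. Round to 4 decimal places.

Var(C) = 2²·22.7² + 21.6² + 23.4² + 13.6² + 2·[2·22.7·21.6·0.14 + 2·22.7·23.4·0.52 + 2·22.7·13.6·0.05 + 21.6·23.4·0.29 + 21.6·13.6·0.67 + 23.4·13.6·0.43] = 3260.24 + 2401.66 = 5661.9.
Because errors are independent across components, Cov(Tᵢ,Tⱼ) = Cov(Xᵢ,Xⱼ); the off-diagonal part of the true-score variance is the same as above.
True-score variance = [2²·22.7²·0.59 + 21.6²·0.75 + 23.4²·0.82 + 13.6²·0.86] + 2401.66 = 2174.07 + 2401.66 = 4575.73.
Reliability = 4575.73 / 5661.9 = 0.8082.

0.8082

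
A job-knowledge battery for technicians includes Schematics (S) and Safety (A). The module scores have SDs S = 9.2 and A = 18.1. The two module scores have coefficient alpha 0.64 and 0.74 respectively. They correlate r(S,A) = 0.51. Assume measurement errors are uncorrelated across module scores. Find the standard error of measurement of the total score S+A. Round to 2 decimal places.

10.75

Var(total) = 412.25 + 169.85 = 582.1.
True-score variance = 296.601 + 169.85 = 466.451, so reliability = 0.8013.
Error variance = 582.1 − 466.451 = 115.649; SEM = √115.649 = 10.75.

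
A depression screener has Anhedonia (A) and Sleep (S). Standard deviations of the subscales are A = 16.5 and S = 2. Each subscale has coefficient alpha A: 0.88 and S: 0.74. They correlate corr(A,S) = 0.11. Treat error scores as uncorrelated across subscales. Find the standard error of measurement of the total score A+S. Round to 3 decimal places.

5.806

Var(total) = 276.25 + 7.26 = 283.51.
True-score variance = 242.54 + 7.26 = 249.8, so reliability = 0.8811.
Error variance = 283.51 − 249.8 = 33.71; SEM = √33.71 = 5.806.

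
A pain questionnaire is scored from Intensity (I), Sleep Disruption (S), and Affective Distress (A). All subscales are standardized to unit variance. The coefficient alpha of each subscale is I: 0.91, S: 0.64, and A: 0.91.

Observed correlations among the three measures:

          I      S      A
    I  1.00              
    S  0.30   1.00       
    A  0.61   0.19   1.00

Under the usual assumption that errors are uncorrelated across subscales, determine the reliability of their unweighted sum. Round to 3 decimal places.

0.896

Var(I+S+A) = 3 + 2·[0.30 + 0.61 + 0.19] = 3 + 2.2 = 5.2.
With uncorrelated errors the cross-covariances are all true-score covariance, so they carry over unchanged; only the diagonal terms shrink to ρᵢσᵢ².
True-score variance = [0.91 + 0.64 + 0.91] + 2.2 = 2.46 + 2.2 = 4.66.
Reliability = 4.66 / 5.2 = 0.896.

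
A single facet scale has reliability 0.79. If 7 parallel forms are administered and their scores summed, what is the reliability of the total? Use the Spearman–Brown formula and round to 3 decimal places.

0.963

ρ_k = kρ / (1 + (k−1)ρ) = 7·0.79 / (1 + 6·0.79) = 5.530 / 5.740 = 0.963.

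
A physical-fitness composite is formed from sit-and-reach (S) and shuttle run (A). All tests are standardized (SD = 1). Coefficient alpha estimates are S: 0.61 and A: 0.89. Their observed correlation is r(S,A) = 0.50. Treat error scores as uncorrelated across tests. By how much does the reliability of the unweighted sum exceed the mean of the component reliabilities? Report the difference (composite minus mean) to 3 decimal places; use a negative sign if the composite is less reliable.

Var(sum) = 2 + 1 = 3; true-score variance = 1.5 + 1 = 2.5; composite reliability = 0.8333.
Mean component reliability = 0.7500.
Difference = 0.8333 − 0.7500 = 0.083.

0.083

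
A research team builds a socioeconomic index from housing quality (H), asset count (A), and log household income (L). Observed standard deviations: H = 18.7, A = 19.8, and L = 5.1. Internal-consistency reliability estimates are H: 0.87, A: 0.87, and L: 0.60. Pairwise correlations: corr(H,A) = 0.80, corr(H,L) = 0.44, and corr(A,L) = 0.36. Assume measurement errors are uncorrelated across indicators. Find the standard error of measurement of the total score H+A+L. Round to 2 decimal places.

10.34

Var(total) = 767.74 + 749.047 = 1516.79.
True-score variance = 660.911 + 749.047 = 1409.96, so reliability = 0.9296.
Error variance = 1516.79 − 1409.96 = 106.829; SEM = √106.829 = 10.34.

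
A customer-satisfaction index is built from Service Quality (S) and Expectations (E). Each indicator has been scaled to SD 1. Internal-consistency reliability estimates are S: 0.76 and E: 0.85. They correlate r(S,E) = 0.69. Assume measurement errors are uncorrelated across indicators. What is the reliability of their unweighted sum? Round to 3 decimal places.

0.885

Var(S+E) = 2 + 2·[0.69] = 2 + 1.38 = 3.38.
Under uncorrelated errors the observed covariances equal the true-score covariances, so only the own-variance terms attenuate.
True-score variance = [0.76 + 0.85] + 1.38 = 1.61 + 1.38 = 2.99.
Reliability = 2.99 / 3.38 = 0.885.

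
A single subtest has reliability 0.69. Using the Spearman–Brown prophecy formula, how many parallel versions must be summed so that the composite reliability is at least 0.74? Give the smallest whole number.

2

k ≥ ρ*(1−ρ₁)/(ρ₁(1−ρ*)) = 0.74·0.31 / (0.69·0.26) = 1.279.
Smallest integer k = 2.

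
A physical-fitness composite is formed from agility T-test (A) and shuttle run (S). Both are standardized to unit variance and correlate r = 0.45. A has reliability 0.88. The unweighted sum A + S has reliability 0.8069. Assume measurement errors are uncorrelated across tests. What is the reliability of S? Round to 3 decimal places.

0.560

Var(A+S) = 2 + 2·0.45 = 2.900.
True-score variance = ρ_A + ρ_S + 2·0.45, so 0.8069 = (0.88 + ρ_S + 0.90) / 2.900.
ρ_S = 0.8069·2.900 − 0.88 − 0.90 = 0.560.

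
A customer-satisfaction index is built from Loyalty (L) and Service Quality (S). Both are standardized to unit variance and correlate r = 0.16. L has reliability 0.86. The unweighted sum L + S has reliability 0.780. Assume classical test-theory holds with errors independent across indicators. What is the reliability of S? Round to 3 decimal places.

0.630

Var(L+S) = 2 + 2·0.16 = 2.320.
True-score variance = ρ_L + ρ_S + 2·0.16, so 0.780 = (0.86 + ρ_S + 0.32) / 2.320.
ρ_S = 0.780·2.320 − 0.86 − 0.32 = 0.630.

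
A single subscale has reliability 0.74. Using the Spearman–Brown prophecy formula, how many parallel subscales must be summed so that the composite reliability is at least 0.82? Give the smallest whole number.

2

k ≥ ρ*(1−ρ₁)/(ρ₁(1−ρ*)) = 0.82·0.26 / (0.74·0.18) = 1.601.
Smallest integer k = 2.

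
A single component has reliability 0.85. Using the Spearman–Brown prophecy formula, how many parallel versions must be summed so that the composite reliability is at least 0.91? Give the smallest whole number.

2

k ≥ ρ*(1−ρ₁)/(ρ₁(1−ρ*)) = 0.91·0.15 / (0.85·0.09) = 1.784.
Smallest integer k = 2.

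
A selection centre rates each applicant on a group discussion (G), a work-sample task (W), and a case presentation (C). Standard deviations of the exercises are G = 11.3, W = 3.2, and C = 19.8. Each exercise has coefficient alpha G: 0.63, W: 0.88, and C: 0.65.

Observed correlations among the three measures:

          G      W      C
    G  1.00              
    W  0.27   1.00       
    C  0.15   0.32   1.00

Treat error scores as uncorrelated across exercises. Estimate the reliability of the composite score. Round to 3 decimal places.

Var(G+W+C) = 11.3² + 3.2² + 19.8² + 2·[11.3·3.2·0.27 + 11.3·19.8·0.15 + 3.2·19.8·0.32] = 529.97 + 127.199 = 657.169.
Because errors are independent across components, Cov(Tᵢ,Tⱼ) = Cov(Xᵢ,Xⱼ); the off-diagonal part of the true-score variance is the same as above.
True-score variance = [11.3²·0.63 + 3.2²·0.88 + 19.8²·0.65] + 127.199 = 344.282 + 127.199 = 471.481.
Reliability = 471.481 / 657.169 = 0.717.

0.717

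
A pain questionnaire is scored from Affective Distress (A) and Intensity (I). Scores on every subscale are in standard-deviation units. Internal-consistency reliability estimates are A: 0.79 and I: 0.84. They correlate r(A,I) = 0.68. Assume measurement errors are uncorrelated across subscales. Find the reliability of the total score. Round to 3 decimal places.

0.890

Var(A+I) = 2 + 2·[0.68] = 2 + 1.36 = 3.36.
With uncorrelated errors the cross-covariances are all true-score covariance, so they carry over unchanged; only the diagonal terms shrink to ρᵢσᵢ².
True-score variance = [0.79 + 0.84] + 1.36 = 1.63 + 1.36 = 2.99.
Reliability = 2.99 / 3.36 = 0.890.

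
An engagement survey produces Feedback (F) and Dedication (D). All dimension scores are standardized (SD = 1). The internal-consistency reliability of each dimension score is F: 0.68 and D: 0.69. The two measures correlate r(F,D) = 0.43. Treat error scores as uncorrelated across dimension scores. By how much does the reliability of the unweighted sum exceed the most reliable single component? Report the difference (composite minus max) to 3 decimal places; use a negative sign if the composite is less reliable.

Var(sum) = 2 + 0.86 = 2.86; true-score variance = 1.37 + 0.86 = 2.23; composite reliability = 0.7797.
Max component reliability = 0.6900.
Difference = 0.7797 − 0.6900 = 0.090.

0.090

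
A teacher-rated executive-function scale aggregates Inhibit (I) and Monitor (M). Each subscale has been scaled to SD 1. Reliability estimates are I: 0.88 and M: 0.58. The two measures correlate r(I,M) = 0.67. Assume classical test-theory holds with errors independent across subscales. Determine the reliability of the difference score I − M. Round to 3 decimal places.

0.182

Var(I−M) = 1 + 1 − 2·0.67 = 2 − 1.34 = 0.66.
Because errors are independent across components, Cov(Tᵢ,Tⱼ) = Cov(Xᵢ,Xⱼ); the off-diagonal part of the true-score variance is the same as above.
True-score variance = [0.88 + 0.58] − 1.34 = 1.46 − 1.34 = 0.12.
Reliability = 0.12 / 0.66 = 0.182.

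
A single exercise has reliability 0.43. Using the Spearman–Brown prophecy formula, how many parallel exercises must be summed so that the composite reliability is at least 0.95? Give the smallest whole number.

26

k ≥ ρ*(1−ρ₁)/(ρ₁(1−ρ*)) = 0.95·0.57 / (0.43·0.05) = 25.186.
Smallest integer k = 26.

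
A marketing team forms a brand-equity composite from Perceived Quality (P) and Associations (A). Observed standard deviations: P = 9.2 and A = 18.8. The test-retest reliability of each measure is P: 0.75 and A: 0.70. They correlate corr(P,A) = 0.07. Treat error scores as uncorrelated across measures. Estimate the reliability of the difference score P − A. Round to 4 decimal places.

Var(P−A) = 9.2² + 18.8² − 2·9.2·18.8·0.07 = 438.08 − 24.2144 = 413.866.
Because errors are independent across components, Cov(Tᵢ,Tⱼ) = Cov(Xᵢ,Xⱼ); the off-diagonal part of the true-score variance is the same as above.
True-score variance = [9.2²·0.75 + 18.8²·0.70] − 24.2144 = 310.888 − 24.2144 = 286.674.
Reliability = 286.674 / 413.866 = 0.6927.

0.6927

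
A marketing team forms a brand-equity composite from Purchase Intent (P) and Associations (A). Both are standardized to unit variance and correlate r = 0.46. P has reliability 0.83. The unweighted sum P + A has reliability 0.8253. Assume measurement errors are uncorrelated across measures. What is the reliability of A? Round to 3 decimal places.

0.660

Var(P+A) = 2 + 2·0.46 = 2.920.
True-score variance = ρ_P + ρ_A + 2·0.46, so 0.8253 = (0.83 + ρ_A + 0.92) / 2.920.
ρ_A = 0.8253·2.920 − 0.83 − 0.92 = 0.660.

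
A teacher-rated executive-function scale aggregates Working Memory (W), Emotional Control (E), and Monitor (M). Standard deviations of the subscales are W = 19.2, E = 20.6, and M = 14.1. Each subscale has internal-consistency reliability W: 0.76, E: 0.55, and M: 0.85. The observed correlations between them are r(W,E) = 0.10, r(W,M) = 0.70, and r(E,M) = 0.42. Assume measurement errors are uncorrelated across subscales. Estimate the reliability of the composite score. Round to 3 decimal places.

Var(W+E+M) = 19.2² + 20.6² + 14.1² + 2·[19.2·20.6·0.10 + 19.2·14.1·0.70 + 20.6·14.1·0.42] = 991.81 + 702.098 = 1693.91.
With uncorrelated errors the cross-covariances are all true-score covariance, so they carry over unchanged; only the diagonal terms shrink to ρᵢσᵢ².
True-score variance = [19.2²·0.76 + 20.6²·0.55 + 14.1²·0.85] + 702.098 = 682.553 + 702.098 = 1384.65.
Reliability = 1384.65 / 1693.91 = 0.817.

0.817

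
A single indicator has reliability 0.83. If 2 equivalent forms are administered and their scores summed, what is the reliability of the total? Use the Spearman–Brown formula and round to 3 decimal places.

0.907

ρ_k = kρ / (1 + (k−1)ρ) = 2·0.83 / (1 + 1·0.83) = 1.660 / 1.830 = 0.907.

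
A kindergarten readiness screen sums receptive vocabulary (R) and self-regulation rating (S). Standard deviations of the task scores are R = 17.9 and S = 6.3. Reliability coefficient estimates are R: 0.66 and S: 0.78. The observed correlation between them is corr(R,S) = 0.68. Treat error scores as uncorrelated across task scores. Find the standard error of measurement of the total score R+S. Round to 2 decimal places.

Var(total) = 360.1 + 153.367 = 513.467.
True-score variance = 242.429 + 153.367 = 395.796, so reliability = 0.7708.
Error variance = 513.467 − 395.796 = 117.671; SEM = √117.671 = 10.85.

10.85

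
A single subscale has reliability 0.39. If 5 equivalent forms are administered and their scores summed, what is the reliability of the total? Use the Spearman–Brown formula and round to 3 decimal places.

0.762

ρ_k = kρ / (1 + (k−1)ρ) = 5·0.39 / (1 + 4·0.39) = 1.950 / 2.560 = 0.762.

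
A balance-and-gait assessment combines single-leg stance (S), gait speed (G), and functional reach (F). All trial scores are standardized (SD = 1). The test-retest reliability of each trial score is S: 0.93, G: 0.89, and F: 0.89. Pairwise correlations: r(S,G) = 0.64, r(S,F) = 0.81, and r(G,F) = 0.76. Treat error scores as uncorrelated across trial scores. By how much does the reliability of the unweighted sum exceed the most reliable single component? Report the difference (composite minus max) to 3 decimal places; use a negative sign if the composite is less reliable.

0.031

Var(sum) = 3 + 4.42 = 7.42; true-score variance = 2.71 + 4.42 = 7.13; composite reliability = 0.9609.
Max component reliability = 0.9300.
Difference = 0.9609 − 0.9300 = 0.031.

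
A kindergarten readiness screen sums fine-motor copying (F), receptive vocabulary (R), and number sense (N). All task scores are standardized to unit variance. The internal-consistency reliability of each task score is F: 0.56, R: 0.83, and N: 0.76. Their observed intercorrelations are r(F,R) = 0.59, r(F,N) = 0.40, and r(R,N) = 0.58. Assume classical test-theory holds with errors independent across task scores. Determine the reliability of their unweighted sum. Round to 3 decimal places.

Var(F+R+N) = 3 + 2·[0.59 + 0.40 + 0.58] = 3 + 3.14 = 6.14.
With uncorrelated errors the cross-covariances are all true-score covariance, so they carry over unchanged; only the diagonal terms shrink to ρᵢσᵢ².
True-score variance = [0.56 + 0.83 + 0.76] + 3.14 = 2.15 + 3.14 = 5.29.
Reliability = 5.29 / 6.14 = 0.862.

0.862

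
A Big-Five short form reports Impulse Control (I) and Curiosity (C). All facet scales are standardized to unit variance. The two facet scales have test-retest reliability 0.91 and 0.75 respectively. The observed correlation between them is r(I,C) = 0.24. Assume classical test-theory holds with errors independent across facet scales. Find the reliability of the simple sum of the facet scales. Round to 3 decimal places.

Var(I+C) = 2 + 2·[0.24] = 2 + 0.48 = 2.48.
With uncorrelated errors the cross-covariances are all true-score covariance, so they carry over unchanged; only the diagonal terms shrink to ρᵢσᵢ².
True-score variance = [0.91 + 0.75] + 0.48 = 1.66 + 0.48 = 2.14.
Reliability = 2.14 / 2.48 = 0.863.

0.863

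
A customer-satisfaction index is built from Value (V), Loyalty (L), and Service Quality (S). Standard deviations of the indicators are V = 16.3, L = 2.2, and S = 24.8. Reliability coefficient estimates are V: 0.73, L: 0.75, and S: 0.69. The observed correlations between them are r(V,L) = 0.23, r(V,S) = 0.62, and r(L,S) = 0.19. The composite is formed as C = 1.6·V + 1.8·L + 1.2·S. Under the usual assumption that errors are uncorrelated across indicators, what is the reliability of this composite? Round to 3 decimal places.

Var(C) = 1.6²·16.3² + 1.8²·2.2² + 1.2²·24.8² + 2·[2.88·16.3·2.2·0.23 + 1.92·16.3·24.8·0.62 + 2.16·2.2·24.8·0.19] = 1581.51 + 1054.7 = 2636.21.
Because errors are independent across components, Cov(Tᵢ,Tⱼ) = Cov(Xᵢ,Xⱼ); the off-diagonal part of the true-score variance is the same as above.
True-score variance = [1.6²·16.3²·0.73 + 1.8²·2.2²·0.75 + 1.2²·24.8²·0.69] + 1054.7 = 1119.39 + 1054.7 = 2174.09.
Reliability = 2174.09 / 2636.21 = 0.825.

0.825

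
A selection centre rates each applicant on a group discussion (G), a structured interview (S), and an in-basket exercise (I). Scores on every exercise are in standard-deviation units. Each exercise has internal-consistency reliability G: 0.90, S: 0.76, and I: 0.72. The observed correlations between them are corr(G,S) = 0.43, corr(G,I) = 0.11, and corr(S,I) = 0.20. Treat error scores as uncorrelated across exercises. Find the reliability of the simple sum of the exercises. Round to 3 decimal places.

0.862

Var(G+S+I) = 3 + 2·[0.43 + 0.11 + 0.20] = 3 + 1.48 = 4.48.
Because errors are independent across components, Cov(Tᵢ,Tⱼ) = Cov(Xᵢ,Xⱼ); the off-diagonal part of the true-score variance is the same as above.
True-score variance = [0.90 + 0.76 + 0.72] + 1.48 = 2.38 + 1.48 = 3.86.
Reliability = 3.86 / 4.48 = 0.862.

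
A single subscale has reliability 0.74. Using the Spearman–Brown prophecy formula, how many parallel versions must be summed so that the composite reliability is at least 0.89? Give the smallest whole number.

3

k ≥ ρ*(1−ρ₁)/(ρ₁(1−ρ*)) = 0.89·0.26 / (0.74·0.11) = 2.843.
Smallest integer k = 3.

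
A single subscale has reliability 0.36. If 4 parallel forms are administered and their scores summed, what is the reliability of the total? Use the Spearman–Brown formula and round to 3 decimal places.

ρ_k = kρ / (1 + (k−1)ρ) = 4·0.36 / (1 + 3·0.36) = 1.440 / 2.080 = 0.692.

0.692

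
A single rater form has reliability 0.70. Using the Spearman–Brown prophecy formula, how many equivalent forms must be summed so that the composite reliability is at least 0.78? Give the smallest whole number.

k ≥ ρ*(1−ρ₁)/(ρ₁(1−ρ*)) = 0.78·0.30 / (0.70·0.22) = 1.519.
Smallest integer k = 2.

2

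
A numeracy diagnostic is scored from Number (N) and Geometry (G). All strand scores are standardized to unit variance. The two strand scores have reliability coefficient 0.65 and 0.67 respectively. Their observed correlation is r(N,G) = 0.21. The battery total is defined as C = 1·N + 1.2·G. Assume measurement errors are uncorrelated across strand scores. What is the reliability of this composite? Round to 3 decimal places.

Var(C) = 1 + 1.2² + 2·[1.2·0.21] = 2.44 + 0.504 = 2.944.
With uncorrelated errors the cross-covariances are all true-score covariance, so they carry over unchanged; only the diagonal terms shrink to ρᵢσᵢ².
True-score variance = [0.65 + 1.2²·0.67] + 0.504 = 1.6148 + 0.504 = 2.1188.
Reliability = 2.1188 / 2.944 = 0.720.

0.720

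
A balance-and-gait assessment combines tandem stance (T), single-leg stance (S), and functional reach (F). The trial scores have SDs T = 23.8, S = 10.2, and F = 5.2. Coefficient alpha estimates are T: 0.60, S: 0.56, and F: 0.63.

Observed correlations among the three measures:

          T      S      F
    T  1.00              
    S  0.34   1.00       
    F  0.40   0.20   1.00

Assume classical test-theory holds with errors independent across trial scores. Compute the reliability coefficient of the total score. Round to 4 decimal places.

0.7127

Var(T+S+F) = 23.8² + 10.2² + 5.2² + 2·[23.8·10.2·0.34 + 23.8·5.2·0.40 + 10.2·5.2·0.20] = 697.52 + 285.301 = 982.821.
Under uncorrelated errors the observed covariances equal the true-score covariances, so only the own-variance terms attenuate.
True-score variance = [23.8²·0.60 + 10.2²·0.56 + 5.2²·0.63] + 285.301 = 415.162 + 285.301 = 700.462.
Reliability = 700.462 / 982.821 = 0.7127.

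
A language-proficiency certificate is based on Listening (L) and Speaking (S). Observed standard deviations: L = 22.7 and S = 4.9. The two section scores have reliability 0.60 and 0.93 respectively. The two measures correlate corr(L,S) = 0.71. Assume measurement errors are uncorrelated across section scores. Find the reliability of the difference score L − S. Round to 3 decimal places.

0.455

Var(L−S) = 22.7² + 4.9² − 2·22.7·4.9·0.71 = 539.3 − 157.947 = 381.353.
Under uncorrelated errors the observed covariances equal the true-score covariances, so only the own-variance terms attenuate.
True-score variance = [22.7²·0.60 + 4.9²·0.93] − 157.947 = 331.503 − 157.947 = 173.557.
Reliability = 173.557 / 381.353 = 0.455.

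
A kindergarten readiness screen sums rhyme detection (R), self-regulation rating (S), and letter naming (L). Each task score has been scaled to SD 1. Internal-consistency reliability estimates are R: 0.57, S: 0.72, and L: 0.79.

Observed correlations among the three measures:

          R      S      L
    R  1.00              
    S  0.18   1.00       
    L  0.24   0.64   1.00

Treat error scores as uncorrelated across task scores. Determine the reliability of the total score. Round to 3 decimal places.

Var(R+S+L) = 3 + 2·[0.18 + 0.24 + 0.64] = 3 + 2.12 = 5.12.
Under uncorrelated errors the observed covariances equal the true-score covariances, so only the own-variance terms attenuate.
True-score variance = [0.57 + 0.72 + 0.79] + 2.12 = 2.08 + 2.12 = 4.2.
Reliability = 4.2 / 5.12 = 0.820.

0.820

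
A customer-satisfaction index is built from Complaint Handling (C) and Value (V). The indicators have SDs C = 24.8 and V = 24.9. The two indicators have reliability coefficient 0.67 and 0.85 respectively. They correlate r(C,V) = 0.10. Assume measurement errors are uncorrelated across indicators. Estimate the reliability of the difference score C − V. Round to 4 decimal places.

Var(C−V) = 24.8² + 24.9² − 2·24.8·24.9·0.10 = 1235.05 − 123.504 = 1111.55.
Under uncorrelated errors the observed covariances equal the true-score covariances, so only the own-variance terms attenuate.
True-score variance = [24.8²·0.67 + 24.9²·0.85] − 123.504 = 939.085 − 123.504 = 815.581.
Reliability = 815.581 / 1111.55 = 0.7337.

0.7337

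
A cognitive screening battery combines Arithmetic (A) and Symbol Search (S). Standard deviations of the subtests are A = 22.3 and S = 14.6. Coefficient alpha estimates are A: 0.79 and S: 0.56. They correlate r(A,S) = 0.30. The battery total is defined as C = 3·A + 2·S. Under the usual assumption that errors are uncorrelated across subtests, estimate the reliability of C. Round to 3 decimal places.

Var(C) = 3²·22.3² + 2²·14.6² + 2·[6·22.3·14.6·0.30] = 5328.25 + 1172.09 = 6500.34.
Under uncorrelated errors the observed covariances equal the true-score covariances, so only the own-variance terms attenuate.
True-score variance = [3²·22.3²·0.79 + 2²·14.6²·0.56] + 1172.09 = 4013.21 + 1172.09 = 5185.3.
Reliability = 5185.3 / 6500.34 = 0.798.

0.798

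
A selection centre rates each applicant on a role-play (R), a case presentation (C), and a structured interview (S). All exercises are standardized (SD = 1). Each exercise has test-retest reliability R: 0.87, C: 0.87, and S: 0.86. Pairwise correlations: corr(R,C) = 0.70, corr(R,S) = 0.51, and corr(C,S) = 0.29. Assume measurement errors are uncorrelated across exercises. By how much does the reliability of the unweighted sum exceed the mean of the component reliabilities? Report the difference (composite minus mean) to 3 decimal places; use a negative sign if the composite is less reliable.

0.067

Var(sum) = 3 + 3 = 6; true-score variance = 2.6 + 3 = 5.6; composite reliability = 0.9333.
Mean component reliability = 0.8667.
Difference = 0.9333 − 0.8667 = 0.067.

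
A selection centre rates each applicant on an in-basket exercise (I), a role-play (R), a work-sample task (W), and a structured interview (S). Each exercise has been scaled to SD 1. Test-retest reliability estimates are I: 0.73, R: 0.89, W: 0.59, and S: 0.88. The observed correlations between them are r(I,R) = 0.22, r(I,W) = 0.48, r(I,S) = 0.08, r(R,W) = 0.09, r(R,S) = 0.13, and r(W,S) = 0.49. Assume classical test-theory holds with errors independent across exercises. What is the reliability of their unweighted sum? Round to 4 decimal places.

0.8696

Var(I+R+W+S) = 4 + 2·[0.22 + 0.48 + 0.08 + 0.09 + 0.13 + 0.49] = 4 + 2.98 = 6.98.
With uncorrelated errors the cross-covariances are all true-score covariance, so they carry over unchanged; only the diagonal terms shrink to ρᵢσᵢ².
True-score variance = [0.73 + 0.89 + 0.59 + 0.88] + 2.98 = 3.09 + 2.98 = 6.07.
Reliability = 6.07 / 6.98 = 0.8696.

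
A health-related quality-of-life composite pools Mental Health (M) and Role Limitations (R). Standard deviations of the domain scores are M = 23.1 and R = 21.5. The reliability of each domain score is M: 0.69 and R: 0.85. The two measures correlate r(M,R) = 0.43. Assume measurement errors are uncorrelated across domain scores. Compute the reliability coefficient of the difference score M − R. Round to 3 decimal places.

Var(M−R) = 23.1² + 21.5² − 2·23.1·21.5·0.43 = 995.86 − 427.119 = 568.741.
Under uncorrelated errors the observed covariances equal the true-score covariances, so only the own-variance terms attenuate.
True-score variance = [23.1²·0.69 + 21.5²·0.85] − 427.119 = 761.103 − 427.119 = 333.984.
Reliability = 333.984 / 568.741 = 0.587.

0.587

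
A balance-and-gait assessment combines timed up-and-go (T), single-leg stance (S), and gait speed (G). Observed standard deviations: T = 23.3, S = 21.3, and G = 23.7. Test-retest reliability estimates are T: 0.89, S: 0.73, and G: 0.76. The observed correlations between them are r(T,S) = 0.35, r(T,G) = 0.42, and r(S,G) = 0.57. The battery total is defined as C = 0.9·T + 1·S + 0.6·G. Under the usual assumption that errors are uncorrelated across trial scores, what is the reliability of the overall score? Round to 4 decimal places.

Var(C) = 0.9²·23.3² + 21.3² + 0.6²·23.7² + 2·[0.9·23.3·21.3·0.35 + 0.54·23.3·23.7·0.42 + 0.6·21.3·23.7·0.57] = 1095.64 + 908.435 = 2004.07.
With uncorrelated errors the cross-covariances are all true-score covariance, so they carry over unchanged; only the diagonal terms shrink to ρᵢσᵢ².
True-score variance = [0.9²·23.3²·0.89 + 21.3²·0.73 + 0.6²·23.7²·0.76] + 908.435 = 876.241 + 908.435 = 1784.68.
Reliability = 1784.68 / 2004.07 = 0.8905.

0.8905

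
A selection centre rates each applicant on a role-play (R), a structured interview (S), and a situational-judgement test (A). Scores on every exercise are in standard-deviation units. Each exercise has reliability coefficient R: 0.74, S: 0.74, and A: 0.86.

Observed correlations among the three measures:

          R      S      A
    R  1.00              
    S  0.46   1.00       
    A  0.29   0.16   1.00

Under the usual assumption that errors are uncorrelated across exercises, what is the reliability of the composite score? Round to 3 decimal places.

0.863

Var(R+S+A) = 3 + 2·[0.46 + 0.29 + 0.16] = 3 + 1.82 = 4.82.
With uncorrelated errors the cross-covariances are all true-score covariance, so they carry over unchanged; only the diagonal terms shrink to ρᵢσᵢ².
True-score variance = [0.74 + 0.74 + 0.86] + 1.82 = 2.34 + 1.82 = 4.16.
Reliability = 4.16 / 4.82 = 0.863.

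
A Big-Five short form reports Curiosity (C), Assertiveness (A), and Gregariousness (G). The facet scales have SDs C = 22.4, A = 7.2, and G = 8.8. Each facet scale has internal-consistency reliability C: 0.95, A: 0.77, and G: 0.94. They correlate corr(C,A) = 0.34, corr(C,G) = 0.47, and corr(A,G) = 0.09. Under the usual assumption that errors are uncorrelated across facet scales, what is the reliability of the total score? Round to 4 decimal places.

0.9556

Var(C+A+G) = 22.4² + 7.2² + 8.8² + 2·[22.4·7.2·0.34 + 22.4·8.8·0.47 + 7.2·8.8·0.09] = 631.04 + 306.368 = 937.408.
Because errors are independent across components, Cov(Tᵢ,Tⱼ) = Cov(Xᵢ,Xⱼ); the off-diagonal part of the true-score variance is the same as above.
True-score variance = [22.4²·0.95 + 7.2²·0.77 + 8.8²·0.94] + 306.368 = 589.382 + 306.368 = 895.75.
Reliability = 895.75 / 937.408 = 0.9556.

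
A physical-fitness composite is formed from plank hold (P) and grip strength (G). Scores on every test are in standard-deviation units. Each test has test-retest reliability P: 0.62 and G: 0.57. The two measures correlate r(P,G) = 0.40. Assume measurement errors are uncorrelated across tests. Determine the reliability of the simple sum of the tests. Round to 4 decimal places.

Var(P+G) = 2 + 2·[0.40] = 2 + 0.8 = 2.8.
With uncorrelated errors the cross-covariances are all true-score covariance, so they carry over unchanged; only the diagonal terms shrink to ρᵢσᵢ².
True-score variance = [0.62 + 0.57] + 0.8 = 1.19 + 0.8 = 1.99.
Reliability = 1.99 / 2.8 = 0.7107.

0.7107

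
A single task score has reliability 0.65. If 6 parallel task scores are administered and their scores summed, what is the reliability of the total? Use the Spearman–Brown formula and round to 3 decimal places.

0.918

ρ_k = kρ / (1 + (k−1)ρ) = 6·0.65 / (1 + 5·0.65) = 3.900 / 4.250 = 0.918.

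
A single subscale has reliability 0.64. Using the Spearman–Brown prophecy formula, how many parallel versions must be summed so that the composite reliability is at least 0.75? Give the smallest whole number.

2

k ≥ ρ*(1−ρ₁)/(ρ₁(1−ρ*)) = 0.75·0.36 / (0.64·0.25) = 1.688.
Smallest integer k = 2.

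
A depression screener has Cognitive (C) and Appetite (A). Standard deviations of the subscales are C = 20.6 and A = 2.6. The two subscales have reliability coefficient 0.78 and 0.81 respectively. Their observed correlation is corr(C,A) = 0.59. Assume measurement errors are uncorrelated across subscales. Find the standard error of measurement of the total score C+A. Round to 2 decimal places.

Var(total) = 431.12 + 63.2008 = 494.321.
True-score variance = 336.476 + 63.2008 = 399.677, so reliability = 0.8085.
Error variance = 494.321 − 399.677 = 94.6436; SEM = √94.6436 = 9.73.

9.73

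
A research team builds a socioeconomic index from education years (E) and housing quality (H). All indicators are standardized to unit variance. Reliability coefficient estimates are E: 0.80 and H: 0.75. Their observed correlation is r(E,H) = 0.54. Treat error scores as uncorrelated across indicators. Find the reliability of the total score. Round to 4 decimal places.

0.8539

Var(E+H) = 2 + 2·[0.54] = 2 + 1.08 = 3.08.
With uncorrelated errors the cross-covariances are all true-score covariance, so they carry over unchanged; only the diagonal terms shrink to ρᵢσᵢ².
True-score variance = [0.80 + 0.75] + 1.08 = 1.55 + 1.08 = 2.63.
Reliability = 2.63 / 3.08 = 0.8539.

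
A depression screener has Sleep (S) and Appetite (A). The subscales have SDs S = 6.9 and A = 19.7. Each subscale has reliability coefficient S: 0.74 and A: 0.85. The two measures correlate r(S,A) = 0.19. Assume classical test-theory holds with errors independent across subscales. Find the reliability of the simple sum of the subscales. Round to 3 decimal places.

Var(S+A) = 6.9² + 19.7² + 2·[6.9·19.7·0.19] = 435.7 + 51.6534 = 487.353.
Because errors are independent across components, Cov(Tᵢ,Tⱼ) = Cov(Xᵢ,Xⱼ); the off-diagonal part of the true-score variance is the same as above.
True-score variance = [6.9²·0.74 + 19.7²·0.85] + 51.6534 = 365.108 + 51.6534 = 416.761.
Reliability = 416.761 / 487.353 = 0.855.

0.855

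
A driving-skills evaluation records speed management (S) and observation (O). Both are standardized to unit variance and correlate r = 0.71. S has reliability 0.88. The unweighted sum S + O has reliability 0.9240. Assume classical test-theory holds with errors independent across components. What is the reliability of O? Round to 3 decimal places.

Var(S+O) = 2 + 2·0.71 = 3.420.
True-score variance = ρ_S + ρ_O + 2·0.71, so 0.9240 = (0.88 + ρ_O + 1.42) / 3.420.
ρ_O = 0.9240·3.420 − 0.88 − 1.42 = 0.860.

0.860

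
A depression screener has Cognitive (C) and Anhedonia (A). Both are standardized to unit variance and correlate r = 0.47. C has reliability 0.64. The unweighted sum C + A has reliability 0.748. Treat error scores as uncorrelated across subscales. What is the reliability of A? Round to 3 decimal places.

Var(C+A) = 2 + 2·0.47 = 2.940.
True-score variance = ρ_C + ρ_A + 2·0.47, so 0.748 = (0.64 + ρ_A + 0.94) / 2.940.
ρ_A = 0.748·2.940 − 0.64 − 0.94 = 0.619.

0.619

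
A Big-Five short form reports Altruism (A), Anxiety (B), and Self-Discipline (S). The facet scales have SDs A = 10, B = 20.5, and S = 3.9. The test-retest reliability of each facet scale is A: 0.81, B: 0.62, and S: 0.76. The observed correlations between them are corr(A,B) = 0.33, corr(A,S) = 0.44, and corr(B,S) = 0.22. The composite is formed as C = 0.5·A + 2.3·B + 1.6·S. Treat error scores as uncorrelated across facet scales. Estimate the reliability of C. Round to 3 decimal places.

Var(C) = 0.5²·10² + 2.3²·20.5² + 1.6²·3.9² + 2·[1.15·10·20.5·0.33 + 0.8·10·3.9·0.44 + 3.68·20.5·3.9·0.22] = 2287.06 + 312.506 = 2599.57.
Because errors are independent across components, Cov(Tᵢ,Tⱼ) = Cov(Xᵢ,Xⱼ); the off-diagonal part of the true-score variance is the same as above.
True-score variance = [0.5²·10²·0.81 + 2.3²·20.5²·0.62 + 1.6²·3.9²·0.76] + 312.506 = 1428.18 + 312.506 = 1740.68.
Reliability = 1740.68 / 2599.57 = 0.670.

0.670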